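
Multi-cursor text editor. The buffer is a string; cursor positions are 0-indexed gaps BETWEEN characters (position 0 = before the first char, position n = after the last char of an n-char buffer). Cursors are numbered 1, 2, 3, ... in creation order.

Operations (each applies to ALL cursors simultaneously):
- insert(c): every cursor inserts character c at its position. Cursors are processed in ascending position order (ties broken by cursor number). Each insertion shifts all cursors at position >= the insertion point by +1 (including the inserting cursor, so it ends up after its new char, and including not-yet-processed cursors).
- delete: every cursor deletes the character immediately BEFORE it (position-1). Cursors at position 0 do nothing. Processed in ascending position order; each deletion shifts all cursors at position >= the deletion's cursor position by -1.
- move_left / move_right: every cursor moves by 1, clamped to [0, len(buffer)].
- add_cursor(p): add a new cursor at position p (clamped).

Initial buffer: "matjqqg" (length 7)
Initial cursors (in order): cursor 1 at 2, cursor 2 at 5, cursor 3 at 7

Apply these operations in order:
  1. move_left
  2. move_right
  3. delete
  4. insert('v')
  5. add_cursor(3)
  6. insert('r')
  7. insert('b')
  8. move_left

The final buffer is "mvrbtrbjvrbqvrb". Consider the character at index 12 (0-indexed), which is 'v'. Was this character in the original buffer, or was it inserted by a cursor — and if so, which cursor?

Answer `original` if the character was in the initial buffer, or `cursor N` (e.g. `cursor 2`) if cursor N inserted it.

Answer: cursor 3

Derivation:
After op 1 (move_left): buffer="matjqqg" (len 7), cursors c1@1 c2@4 c3@6, authorship .......
After op 2 (move_right): buffer="matjqqg" (len 7), cursors c1@2 c2@5 c3@7, authorship .......
After op 3 (delete): buffer="mtjq" (len 4), cursors c1@1 c2@3 c3@4, authorship ....
After op 4 (insert('v')): buffer="mvtjvqv" (len 7), cursors c1@2 c2@5 c3@7, authorship .1..2.3
After op 5 (add_cursor(3)): buffer="mvtjvqv" (len 7), cursors c1@2 c4@3 c2@5 c3@7, authorship .1..2.3
After op 6 (insert('r')): buffer="mvrtrjvrqvr" (len 11), cursors c1@3 c4@5 c2@8 c3@11, authorship .11.4.22.33
After op 7 (insert('b')): buffer="mvrbtrbjvrbqvrb" (len 15), cursors c1@4 c4@7 c2@11 c3@15, authorship .111.44.222.333
After op 8 (move_left): buffer="mvrbtrbjvrbqvrb" (len 15), cursors c1@3 c4@6 c2@10 c3@14, authorship .111.44.222.333
Authorship (.=original, N=cursor N): . 1 1 1 . 4 4 . 2 2 2 . 3 3 3
Index 12: author = 3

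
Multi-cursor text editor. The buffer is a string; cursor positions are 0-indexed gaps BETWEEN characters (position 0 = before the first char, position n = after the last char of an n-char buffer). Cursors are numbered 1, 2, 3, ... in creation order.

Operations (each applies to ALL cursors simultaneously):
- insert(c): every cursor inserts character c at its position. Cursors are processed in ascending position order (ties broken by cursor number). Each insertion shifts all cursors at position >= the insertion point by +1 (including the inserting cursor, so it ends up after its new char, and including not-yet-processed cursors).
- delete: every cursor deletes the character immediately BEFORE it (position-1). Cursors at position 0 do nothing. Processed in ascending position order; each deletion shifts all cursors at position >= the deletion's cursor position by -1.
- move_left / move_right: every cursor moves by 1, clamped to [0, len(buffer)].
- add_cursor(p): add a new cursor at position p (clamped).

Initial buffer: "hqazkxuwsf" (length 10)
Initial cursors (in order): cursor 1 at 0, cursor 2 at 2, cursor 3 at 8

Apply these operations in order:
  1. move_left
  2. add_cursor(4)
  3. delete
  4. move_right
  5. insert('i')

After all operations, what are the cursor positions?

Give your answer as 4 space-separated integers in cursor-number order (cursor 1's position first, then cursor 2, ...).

After op 1 (move_left): buffer="hqazkxuwsf" (len 10), cursors c1@0 c2@1 c3@7, authorship ..........
After op 2 (add_cursor(4)): buffer="hqazkxuwsf" (len 10), cursors c1@0 c2@1 c4@4 c3@7, authorship ..........
After op 3 (delete): buffer="qakxwsf" (len 7), cursors c1@0 c2@0 c4@2 c3@4, authorship .......
After op 4 (move_right): buffer="qakxwsf" (len 7), cursors c1@1 c2@1 c4@3 c3@5, authorship .......
After op 5 (insert('i')): buffer="qiiakixwisf" (len 11), cursors c1@3 c2@3 c4@6 c3@9, authorship .12..4..3..

Answer: 3 3 9 6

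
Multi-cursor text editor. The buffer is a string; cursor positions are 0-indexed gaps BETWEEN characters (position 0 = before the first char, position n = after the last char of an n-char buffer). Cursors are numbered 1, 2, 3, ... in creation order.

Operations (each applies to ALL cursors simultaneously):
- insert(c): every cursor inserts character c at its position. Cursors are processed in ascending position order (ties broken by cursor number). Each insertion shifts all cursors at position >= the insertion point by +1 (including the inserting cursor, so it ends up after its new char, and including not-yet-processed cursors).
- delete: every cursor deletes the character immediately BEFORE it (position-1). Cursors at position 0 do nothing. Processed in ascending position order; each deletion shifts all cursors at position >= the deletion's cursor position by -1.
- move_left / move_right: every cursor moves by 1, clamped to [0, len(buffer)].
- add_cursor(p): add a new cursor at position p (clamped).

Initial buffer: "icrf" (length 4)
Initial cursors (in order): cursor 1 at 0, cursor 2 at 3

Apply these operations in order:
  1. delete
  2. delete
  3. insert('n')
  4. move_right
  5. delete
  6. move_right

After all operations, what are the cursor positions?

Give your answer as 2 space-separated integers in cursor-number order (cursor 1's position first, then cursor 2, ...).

After op 1 (delete): buffer="icf" (len 3), cursors c1@0 c2@2, authorship ...
After op 2 (delete): buffer="if" (len 2), cursors c1@0 c2@1, authorship ..
After op 3 (insert('n')): buffer="ninf" (len 4), cursors c1@1 c2@3, authorship 1.2.
After op 4 (move_right): buffer="ninf" (len 4), cursors c1@2 c2@4, authorship 1.2.
After op 5 (delete): buffer="nn" (len 2), cursors c1@1 c2@2, authorship 12
After op 6 (move_right): buffer="nn" (len 2), cursors c1@2 c2@2, authorship 12

Answer: 2 2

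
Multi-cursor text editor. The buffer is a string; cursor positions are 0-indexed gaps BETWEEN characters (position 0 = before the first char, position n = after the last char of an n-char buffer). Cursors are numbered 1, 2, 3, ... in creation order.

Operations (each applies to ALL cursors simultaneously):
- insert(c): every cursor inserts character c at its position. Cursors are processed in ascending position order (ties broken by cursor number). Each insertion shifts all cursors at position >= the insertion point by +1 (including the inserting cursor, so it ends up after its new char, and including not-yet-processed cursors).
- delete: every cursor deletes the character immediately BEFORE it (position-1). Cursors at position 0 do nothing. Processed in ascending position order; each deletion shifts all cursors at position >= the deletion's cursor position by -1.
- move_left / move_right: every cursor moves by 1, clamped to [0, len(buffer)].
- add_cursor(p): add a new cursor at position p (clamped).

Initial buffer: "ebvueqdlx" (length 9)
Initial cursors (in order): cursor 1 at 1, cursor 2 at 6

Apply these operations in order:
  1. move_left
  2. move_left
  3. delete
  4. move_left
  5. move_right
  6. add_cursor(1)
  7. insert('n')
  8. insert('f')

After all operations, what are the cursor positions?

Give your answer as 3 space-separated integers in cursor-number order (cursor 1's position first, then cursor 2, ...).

Answer: 5 9 5

Derivation:
After op 1 (move_left): buffer="ebvueqdlx" (len 9), cursors c1@0 c2@5, authorship .........
After op 2 (move_left): buffer="ebvueqdlx" (len 9), cursors c1@0 c2@4, authorship .........
After op 3 (delete): buffer="ebveqdlx" (len 8), cursors c1@0 c2@3, authorship ........
After op 4 (move_left): buffer="ebveqdlx" (len 8), cursors c1@0 c2@2, authorship ........
After op 5 (move_right): buffer="ebveqdlx" (len 8), cursors c1@1 c2@3, authorship ........
After op 6 (add_cursor(1)): buffer="ebveqdlx" (len 8), cursors c1@1 c3@1 c2@3, authorship ........
After op 7 (insert('n')): buffer="ennbvneqdlx" (len 11), cursors c1@3 c3@3 c2@6, authorship .13..2.....
After op 8 (insert('f')): buffer="ennffbvnfeqdlx" (len 14), cursors c1@5 c3@5 c2@9, authorship .1313..22.....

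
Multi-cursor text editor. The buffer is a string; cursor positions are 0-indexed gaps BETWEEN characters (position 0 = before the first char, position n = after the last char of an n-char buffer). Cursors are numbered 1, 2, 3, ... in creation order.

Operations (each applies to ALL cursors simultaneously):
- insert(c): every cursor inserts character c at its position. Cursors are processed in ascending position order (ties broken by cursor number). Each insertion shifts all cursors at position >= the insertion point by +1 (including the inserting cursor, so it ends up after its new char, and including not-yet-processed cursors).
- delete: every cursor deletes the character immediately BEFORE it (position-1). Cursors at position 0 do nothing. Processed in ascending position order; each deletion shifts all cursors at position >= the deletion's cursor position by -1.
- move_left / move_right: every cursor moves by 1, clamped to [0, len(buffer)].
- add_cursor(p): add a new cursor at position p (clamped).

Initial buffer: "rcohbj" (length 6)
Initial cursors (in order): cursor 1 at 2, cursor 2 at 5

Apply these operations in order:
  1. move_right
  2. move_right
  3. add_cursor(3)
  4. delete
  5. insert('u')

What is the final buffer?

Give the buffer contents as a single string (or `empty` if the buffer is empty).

After op 1 (move_right): buffer="rcohbj" (len 6), cursors c1@3 c2@6, authorship ......
After op 2 (move_right): buffer="rcohbj" (len 6), cursors c1@4 c2@6, authorship ......
After op 3 (add_cursor(3)): buffer="rcohbj" (len 6), cursors c3@3 c1@4 c2@6, authorship ......
After op 4 (delete): buffer="rcb" (len 3), cursors c1@2 c3@2 c2@3, authorship ...
After op 5 (insert('u')): buffer="rcuubu" (len 6), cursors c1@4 c3@4 c2@6, authorship ..13.2

Answer: rcuubu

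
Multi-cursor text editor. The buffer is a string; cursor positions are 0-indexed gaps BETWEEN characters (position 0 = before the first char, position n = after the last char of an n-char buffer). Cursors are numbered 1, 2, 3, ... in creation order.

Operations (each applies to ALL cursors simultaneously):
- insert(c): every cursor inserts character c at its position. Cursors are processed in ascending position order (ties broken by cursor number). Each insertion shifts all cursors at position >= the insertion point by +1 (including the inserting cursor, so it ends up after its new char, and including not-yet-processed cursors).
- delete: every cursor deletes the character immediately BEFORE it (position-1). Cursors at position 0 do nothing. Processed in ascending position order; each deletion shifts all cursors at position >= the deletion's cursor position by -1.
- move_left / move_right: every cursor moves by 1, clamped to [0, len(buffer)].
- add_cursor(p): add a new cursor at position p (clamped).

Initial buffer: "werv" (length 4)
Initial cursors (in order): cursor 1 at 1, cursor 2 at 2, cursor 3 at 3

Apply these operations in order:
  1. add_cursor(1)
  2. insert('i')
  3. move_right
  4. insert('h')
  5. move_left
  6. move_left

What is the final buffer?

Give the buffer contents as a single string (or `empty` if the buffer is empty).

After op 1 (add_cursor(1)): buffer="werv" (len 4), cursors c1@1 c4@1 c2@2 c3@3, authorship ....
After op 2 (insert('i')): buffer="wiieiriv" (len 8), cursors c1@3 c4@3 c2@5 c3@7, authorship .14.2.3.
After op 3 (move_right): buffer="wiieiriv" (len 8), cursors c1@4 c4@4 c2@6 c3@8, authorship .14.2.3.
After op 4 (insert('h')): buffer="wiiehhirhivh" (len 12), cursors c1@6 c4@6 c2@9 c3@12, authorship .14.142.23.3
After op 5 (move_left): buffer="wiiehhirhivh" (len 12), cursors c1@5 c4@5 c2@8 c3@11, authorship .14.142.23.3
After op 6 (move_left): buffer="wiiehhirhivh" (len 12), cursors c1@4 c4@4 c2@7 c3@10, authorship .14.142.23.3

Answer: wiiehhirhivh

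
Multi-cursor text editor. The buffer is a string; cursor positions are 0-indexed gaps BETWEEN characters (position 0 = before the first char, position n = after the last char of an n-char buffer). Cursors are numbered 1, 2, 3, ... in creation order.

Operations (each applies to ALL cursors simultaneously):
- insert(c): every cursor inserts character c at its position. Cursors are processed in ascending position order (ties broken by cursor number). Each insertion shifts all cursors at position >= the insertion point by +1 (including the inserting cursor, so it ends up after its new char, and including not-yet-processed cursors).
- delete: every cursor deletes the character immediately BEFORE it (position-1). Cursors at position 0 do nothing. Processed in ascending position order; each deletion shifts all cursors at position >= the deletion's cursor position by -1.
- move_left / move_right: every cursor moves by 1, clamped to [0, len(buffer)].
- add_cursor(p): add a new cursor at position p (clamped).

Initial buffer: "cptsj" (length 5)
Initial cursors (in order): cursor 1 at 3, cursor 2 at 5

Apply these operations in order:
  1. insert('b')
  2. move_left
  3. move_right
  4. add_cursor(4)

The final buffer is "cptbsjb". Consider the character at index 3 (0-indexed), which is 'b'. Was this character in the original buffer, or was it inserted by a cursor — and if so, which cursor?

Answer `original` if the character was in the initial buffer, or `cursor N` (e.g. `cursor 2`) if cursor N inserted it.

After op 1 (insert('b')): buffer="cptbsjb" (len 7), cursors c1@4 c2@7, authorship ...1..2
After op 2 (move_left): buffer="cptbsjb" (len 7), cursors c1@3 c2@6, authorship ...1..2
After op 3 (move_right): buffer="cptbsjb" (len 7), cursors c1@4 c2@7, authorship ...1..2
After op 4 (add_cursor(4)): buffer="cptbsjb" (len 7), cursors c1@4 c3@4 c2@7, authorship ...1..2
Authorship (.=original, N=cursor N): . . . 1 . . 2
Index 3: author = 1

Answer: cursor 1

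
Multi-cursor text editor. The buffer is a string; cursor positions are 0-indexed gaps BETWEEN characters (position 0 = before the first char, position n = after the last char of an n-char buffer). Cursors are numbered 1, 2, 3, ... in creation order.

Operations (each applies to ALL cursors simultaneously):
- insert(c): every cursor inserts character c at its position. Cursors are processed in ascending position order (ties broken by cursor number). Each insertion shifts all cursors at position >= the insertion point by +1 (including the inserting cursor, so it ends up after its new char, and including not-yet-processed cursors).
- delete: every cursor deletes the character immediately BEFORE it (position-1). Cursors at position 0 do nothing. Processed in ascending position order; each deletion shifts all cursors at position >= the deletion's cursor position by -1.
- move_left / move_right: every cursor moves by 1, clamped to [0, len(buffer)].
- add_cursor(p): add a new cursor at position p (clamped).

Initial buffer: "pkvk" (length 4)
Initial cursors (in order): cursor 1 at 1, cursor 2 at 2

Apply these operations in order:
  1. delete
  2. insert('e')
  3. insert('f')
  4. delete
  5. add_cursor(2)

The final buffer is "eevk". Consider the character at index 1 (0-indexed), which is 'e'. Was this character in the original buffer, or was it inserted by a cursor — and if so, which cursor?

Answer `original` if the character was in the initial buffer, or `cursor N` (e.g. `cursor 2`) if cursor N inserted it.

After op 1 (delete): buffer="vk" (len 2), cursors c1@0 c2@0, authorship ..
After op 2 (insert('e')): buffer="eevk" (len 4), cursors c1@2 c2@2, authorship 12..
After op 3 (insert('f')): buffer="eeffvk" (len 6), cursors c1@4 c2@4, authorship 1212..
After op 4 (delete): buffer="eevk" (len 4), cursors c1@2 c2@2, authorship 12..
After op 5 (add_cursor(2)): buffer="eevk" (len 4), cursors c1@2 c2@2 c3@2, authorship 12..
Authorship (.=original, N=cursor N): 1 2 . .
Index 1: author = 2

Answer: cursor 2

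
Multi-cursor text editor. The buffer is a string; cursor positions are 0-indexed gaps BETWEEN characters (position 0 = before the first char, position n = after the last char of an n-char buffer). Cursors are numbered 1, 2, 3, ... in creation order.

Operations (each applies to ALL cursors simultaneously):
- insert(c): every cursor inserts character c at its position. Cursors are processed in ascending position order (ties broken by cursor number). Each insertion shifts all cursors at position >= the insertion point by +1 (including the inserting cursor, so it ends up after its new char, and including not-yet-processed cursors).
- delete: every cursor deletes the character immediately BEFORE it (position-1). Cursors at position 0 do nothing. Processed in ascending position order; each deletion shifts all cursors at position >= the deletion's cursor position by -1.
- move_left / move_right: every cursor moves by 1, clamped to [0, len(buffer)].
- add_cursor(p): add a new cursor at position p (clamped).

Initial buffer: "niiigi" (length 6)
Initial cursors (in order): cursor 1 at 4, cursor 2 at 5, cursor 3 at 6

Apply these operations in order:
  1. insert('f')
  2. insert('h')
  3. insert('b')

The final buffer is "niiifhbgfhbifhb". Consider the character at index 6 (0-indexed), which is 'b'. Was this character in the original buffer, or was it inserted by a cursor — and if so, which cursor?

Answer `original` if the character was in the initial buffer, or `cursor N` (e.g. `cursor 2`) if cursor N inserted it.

Answer: cursor 1

Derivation:
After op 1 (insert('f')): buffer="niiifgfif" (len 9), cursors c1@5 c2@7 c3@9, authorship ....1.2.3
After op 2 (insert('h')): buffer="niiifhgfhifh" (len 12), cursors c1@6 c2@9 c3@12, authorship ....11.22.33
After op 3 (insert('b')): buffer="niiifhbgfhbifhb" (len 15), cursors c1@7 c2@11 c3@15, authorship ....111.222.333
Authorship (.=original, N=cursor N): . . . . 1 1 1 . 2 2 2 . 3 3 3
Index 6: author = 1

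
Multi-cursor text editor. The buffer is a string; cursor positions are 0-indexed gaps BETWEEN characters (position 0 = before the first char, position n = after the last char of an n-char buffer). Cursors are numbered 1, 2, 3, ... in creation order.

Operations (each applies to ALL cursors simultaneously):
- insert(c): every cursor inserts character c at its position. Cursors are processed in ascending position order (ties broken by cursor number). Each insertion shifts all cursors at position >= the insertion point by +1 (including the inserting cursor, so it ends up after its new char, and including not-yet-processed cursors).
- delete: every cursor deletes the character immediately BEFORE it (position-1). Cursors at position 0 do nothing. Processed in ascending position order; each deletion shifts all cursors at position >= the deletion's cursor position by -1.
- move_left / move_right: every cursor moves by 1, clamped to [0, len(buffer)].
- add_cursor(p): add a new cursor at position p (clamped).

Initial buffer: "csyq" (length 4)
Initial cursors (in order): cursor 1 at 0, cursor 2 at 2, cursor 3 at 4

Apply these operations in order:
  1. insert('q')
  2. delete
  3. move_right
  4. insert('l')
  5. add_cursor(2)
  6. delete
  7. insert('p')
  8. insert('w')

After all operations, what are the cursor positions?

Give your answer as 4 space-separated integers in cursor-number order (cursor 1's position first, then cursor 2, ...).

Answer: 4 8 11 4

Derivation:
After op 1 (insert('q')): buffer="qcsqyqq" (len 7), cursors c1@1 c2@4 c3@7, authorship 1..2..3
After op 2 (delete): buffer="csyq" (len 4), cursors c1@0 c2@2 c3@4, authorship ....
After op 3 (move_right): buffer="csyq" (len 4), cursors c1@1 c2@3 c3@4, authorship ....
After op 4 (insert('l')): buffer="clsylql" (len 7), cursors c1@2 c2@5 c3@7, authorship .1..2.3
After op 5 (add_cursor(2)): buffer="clsylql" (len 7), cursors c1@2 c4@2 c2@5 c3@7, authorship .1..2.3
After op 6 (delete): buffer="syq" (len 3), cursors c1@0 c4@0 c2@2 c3@3, authorship ...
After op 7 (insert('p')): buffer="ppsypqp" (len 7), cursors c1@2 c4@2 c2@5 c3@7, authorship 14..2.3
After op 8 (insert('w')): buffer="ppwwsypwqpw" (len 11), cursors c1@4 c4@4 c2@8 c3@11, authorship 1414..22.33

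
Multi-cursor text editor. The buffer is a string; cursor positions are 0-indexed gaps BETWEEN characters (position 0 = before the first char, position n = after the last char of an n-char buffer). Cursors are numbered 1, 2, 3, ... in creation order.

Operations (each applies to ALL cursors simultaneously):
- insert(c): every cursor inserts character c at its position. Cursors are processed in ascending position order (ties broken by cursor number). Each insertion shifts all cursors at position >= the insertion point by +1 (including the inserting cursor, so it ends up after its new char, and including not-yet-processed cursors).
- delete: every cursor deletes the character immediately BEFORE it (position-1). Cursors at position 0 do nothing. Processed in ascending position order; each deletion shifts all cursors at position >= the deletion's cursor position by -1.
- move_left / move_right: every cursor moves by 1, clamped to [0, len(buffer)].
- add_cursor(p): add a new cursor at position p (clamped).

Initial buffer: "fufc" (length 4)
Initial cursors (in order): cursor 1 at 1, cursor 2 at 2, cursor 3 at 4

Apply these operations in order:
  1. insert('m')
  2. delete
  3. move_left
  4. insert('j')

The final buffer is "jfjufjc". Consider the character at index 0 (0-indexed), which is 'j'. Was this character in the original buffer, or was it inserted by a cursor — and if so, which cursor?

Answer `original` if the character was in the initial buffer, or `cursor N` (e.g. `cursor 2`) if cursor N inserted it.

After op 1 (insert('m')): buffer="fmumfcm" (len 7), cursors c1@2 c2@4 c3@7, authorship .1.2..3
After op 2 (delete): buffer="fufc" (len 4), cursors c1@1 c2@2 c3@4, authorship ....
After op 3 (move_left): buffer="fufc" (len 4), cursors c1@0 c2@1 c3@3, authorship ....
After op 4 (insert('j')): buffer="jfjufjc" (len 7), cursors c1@1 c2@3 c3@6, authorship 1.2..3.
Authorship (.=original, N=cursor N): 1 . 2 . . 3 .
Index 0: author = 1

Answer: cursor 1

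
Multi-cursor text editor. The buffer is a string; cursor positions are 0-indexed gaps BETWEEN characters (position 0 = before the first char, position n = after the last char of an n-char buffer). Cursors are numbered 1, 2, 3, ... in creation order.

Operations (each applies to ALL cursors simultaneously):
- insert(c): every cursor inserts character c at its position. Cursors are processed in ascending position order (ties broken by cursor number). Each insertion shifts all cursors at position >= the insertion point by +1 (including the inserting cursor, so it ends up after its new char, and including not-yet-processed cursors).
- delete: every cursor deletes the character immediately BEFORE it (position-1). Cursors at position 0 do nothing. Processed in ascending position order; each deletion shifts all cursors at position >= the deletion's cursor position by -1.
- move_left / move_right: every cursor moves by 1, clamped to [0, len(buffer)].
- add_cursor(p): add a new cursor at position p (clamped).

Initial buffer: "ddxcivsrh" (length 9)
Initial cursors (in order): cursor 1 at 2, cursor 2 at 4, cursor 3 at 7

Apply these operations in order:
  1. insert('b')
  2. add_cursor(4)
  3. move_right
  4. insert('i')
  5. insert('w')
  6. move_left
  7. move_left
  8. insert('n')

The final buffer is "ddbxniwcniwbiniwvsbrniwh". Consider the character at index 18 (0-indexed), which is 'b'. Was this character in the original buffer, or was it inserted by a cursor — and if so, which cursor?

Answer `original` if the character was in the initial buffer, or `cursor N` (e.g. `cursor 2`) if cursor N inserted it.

Answer: cursor 3

Derivation:
After op 1 (insert('b')): buffer="ddbxcbivsbrh" (len 12), cursors c1@3 c2@6 c3@10, authorship ..1..2...3..
After op 2 (add_cursor(4)): buffer="ddbxcbivsbrh" (len 12), cursors c1@3 c4@4 c2@6 c3@10, authorship ..1..2...3..
After op 3 (move_right): buffer="ddbxcbivsbrh" (len 12), cursors c1@4 c4@5 c2@7 c3@11, authorship ..1..2...3..
After op 4 (insert('i')): buffer="ddbxicibiivsbrih" (len 16), cursors c1@5 c4@7 c2@10 c3@15, authorship ..1.1.42.2..3.3.
After op 5 (insert('w')): buffer="ddbxiwciwbiiwvsbriwh" (len 20), cursors c1@6 c4@9 c2@13 c3@19, authorship ..1.11.442.22..3.33.
After op 6 (move_left): buffer="ddbxiwciwbiiwvsbriwh" (len 20), cursors c1@5 c4@8 c2@12 c3@18, authorship ..1.11.442.22..3.33.
After op 7 (move_left): buffer="ddbxiwciwbiiwvsbriwh" (len 20), cursors c1@4 c4@7 c2@11 c3@17, authorship ..1.11.442.22..3.33.
After op 8 (insert('n')): buffer="ddbxniwcniwbiniwvsbrniwh" (len 24), cursors c1@5 c4@9 c2@14 c3@21, authorship ..1.111.4442.222..3.333.
Authorship (.=original, N=cursor N): . . 1 . 1 1 1 . 4 4 4 2 . 2 2 2 . . 3 . 3 3 3 .
Index 18: author = 3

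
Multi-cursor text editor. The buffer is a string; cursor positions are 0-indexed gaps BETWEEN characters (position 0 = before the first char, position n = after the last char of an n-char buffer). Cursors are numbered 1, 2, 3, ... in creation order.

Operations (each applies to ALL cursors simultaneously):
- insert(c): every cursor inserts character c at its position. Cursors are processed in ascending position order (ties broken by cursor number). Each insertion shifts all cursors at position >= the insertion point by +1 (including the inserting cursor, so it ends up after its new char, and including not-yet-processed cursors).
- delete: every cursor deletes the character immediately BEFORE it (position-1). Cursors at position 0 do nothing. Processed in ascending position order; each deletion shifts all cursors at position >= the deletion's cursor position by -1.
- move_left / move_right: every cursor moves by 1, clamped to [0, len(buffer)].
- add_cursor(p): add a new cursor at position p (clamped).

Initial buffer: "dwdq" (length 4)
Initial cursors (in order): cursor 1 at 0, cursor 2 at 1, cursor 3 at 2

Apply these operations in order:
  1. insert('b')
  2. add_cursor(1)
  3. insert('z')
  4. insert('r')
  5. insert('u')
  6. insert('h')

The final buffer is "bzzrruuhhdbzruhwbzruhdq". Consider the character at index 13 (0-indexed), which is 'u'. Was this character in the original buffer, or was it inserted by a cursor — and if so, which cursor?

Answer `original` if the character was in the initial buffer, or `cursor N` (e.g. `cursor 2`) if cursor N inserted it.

Answer: cursor 2

Derivation:
After op 1 (insert('b')): buffer="bdbwbdq" (len 7), cursors c1@1 c2@3 c3@5, authorship 1.2.3..
After op 2 (add_cursor(1)): buffer="bdbwbdq" (len 7), cursors c1@1 c4@1 c2@3 c3@5, authorship 1.2.3..
After op 3 (insert('z')): buffer="bzzdbzwbzdq" (len 11), cursors c1@3 c4@3 c2@6 c3@9, authorship 114.22.33..
After op 4 (insert('r')): buffer="bzzrrdbzrwbzrdq" (len 15), cursors c1@5 c4@5 c2@9 c3@13, authorship 11414.222.333..
After op 5 (insert('u')): buffer="bzzrruudbzruwbzrudq" (len 19), cursors c1@7 c4@7 c2@12 c3@17, authorship 1141414.2222.3333..
After op 6 (insert('h')): buffer="bzzrruuhhdbzruhwbzruhdq" (len 23), cursors c1@9 c4@9 c2@15 c3@21, authorship 114141414.22222.33333..
Authorship (.=original, N=cursor N): 1 1 4 1 4 1 4 1 4 . 2 2 2 2 2 . 3 3 3 3 3 . .
Index 13: author = 2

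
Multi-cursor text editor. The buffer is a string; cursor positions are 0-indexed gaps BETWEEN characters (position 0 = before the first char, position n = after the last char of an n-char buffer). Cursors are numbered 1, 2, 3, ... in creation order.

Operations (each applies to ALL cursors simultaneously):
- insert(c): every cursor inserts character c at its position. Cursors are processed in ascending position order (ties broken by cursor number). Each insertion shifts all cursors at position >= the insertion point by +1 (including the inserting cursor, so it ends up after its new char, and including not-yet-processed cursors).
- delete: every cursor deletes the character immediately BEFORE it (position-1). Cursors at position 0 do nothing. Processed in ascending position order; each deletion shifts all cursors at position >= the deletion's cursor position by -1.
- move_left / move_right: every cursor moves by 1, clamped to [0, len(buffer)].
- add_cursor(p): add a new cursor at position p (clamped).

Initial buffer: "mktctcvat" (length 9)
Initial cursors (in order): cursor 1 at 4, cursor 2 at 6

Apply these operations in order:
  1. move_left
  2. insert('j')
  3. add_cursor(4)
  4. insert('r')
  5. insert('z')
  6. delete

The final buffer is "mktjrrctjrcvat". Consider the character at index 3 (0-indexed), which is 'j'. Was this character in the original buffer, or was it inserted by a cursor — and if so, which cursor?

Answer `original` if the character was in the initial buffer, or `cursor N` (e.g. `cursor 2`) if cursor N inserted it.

After op 1 (move_left): buffer="mktctcvat" (len 9), cursors c1@3 c2@5, authorship .........
After op 2 (insert('j')): buffer="mktjctjcvat" (len 11), cursors c1@4 c2@7, authorship ...1..2....
After op 3 (add_cursor(4)): buffer="mktjctjcvat" (len 11), cursors c1@4 c3@4 c2@7, authorship ...1..2....
After op 4 (insert('r')): buffer="mktjrrctjrcvat" (len 14), cursors c1@6 c3@6 c2@10, authorship ...113..22....
After op 5 (insert('z')): buffer="mktjrrzzctjrzcvat" (len 17), cursors c1@8 c3@8 c2@13, authorship ...11313..222....
After op 6 (delete): buffer="mktjrrctjrcvat" (len 14), cursors c1@6 c3@6 c2@10, authorship ...113..22....
Authorship (.=original, N=cursor N): . . . 1 1 3 . . 2 2 . . . .
Index 3: author = 1

Answer: cursor 1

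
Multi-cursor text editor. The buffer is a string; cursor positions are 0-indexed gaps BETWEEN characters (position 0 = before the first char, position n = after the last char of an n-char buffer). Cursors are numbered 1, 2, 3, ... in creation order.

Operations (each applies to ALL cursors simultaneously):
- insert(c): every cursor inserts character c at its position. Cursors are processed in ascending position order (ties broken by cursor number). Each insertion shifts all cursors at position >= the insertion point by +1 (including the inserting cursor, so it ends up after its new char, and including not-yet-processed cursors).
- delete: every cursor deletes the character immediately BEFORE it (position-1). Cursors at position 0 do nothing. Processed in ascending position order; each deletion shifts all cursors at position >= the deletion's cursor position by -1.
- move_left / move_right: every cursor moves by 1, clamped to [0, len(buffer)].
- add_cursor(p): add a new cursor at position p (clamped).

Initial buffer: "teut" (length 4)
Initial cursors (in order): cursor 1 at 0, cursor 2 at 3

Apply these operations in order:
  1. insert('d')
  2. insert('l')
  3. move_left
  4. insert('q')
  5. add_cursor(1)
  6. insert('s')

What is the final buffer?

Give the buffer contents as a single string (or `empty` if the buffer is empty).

Answer: dsqslteudqslt

Derivation:
After op 1 (insert('d')): buffer="dteudt" (len 6), cursors c1@1 c2@5, authorship 1...2.
After op 2 (insert('l')): buffer="dlteudlt" (len 8), cursors c1@2 c2@7, authorship 11...22.
After op 3 (move_left): buffer="dlteudlt" (len 8), cursors c1@1 c2@6, authorship 11...22.
After op 4 (insert('q')): buffer="dqlteudqlt" (len 10), cursors c1@2 c2@8, authorship 111...222.
After op 5 (add_cursor(1)): buffer="dqlteudqlt" (len 10), cursors c3@1 c1@2 c2@8, authorship 111...222.
After op 6 (insert('s')): buffer="dsqslteudqslt" (len 13), cursors c3@2 c1@4 c2@11, authorship 13111...2222.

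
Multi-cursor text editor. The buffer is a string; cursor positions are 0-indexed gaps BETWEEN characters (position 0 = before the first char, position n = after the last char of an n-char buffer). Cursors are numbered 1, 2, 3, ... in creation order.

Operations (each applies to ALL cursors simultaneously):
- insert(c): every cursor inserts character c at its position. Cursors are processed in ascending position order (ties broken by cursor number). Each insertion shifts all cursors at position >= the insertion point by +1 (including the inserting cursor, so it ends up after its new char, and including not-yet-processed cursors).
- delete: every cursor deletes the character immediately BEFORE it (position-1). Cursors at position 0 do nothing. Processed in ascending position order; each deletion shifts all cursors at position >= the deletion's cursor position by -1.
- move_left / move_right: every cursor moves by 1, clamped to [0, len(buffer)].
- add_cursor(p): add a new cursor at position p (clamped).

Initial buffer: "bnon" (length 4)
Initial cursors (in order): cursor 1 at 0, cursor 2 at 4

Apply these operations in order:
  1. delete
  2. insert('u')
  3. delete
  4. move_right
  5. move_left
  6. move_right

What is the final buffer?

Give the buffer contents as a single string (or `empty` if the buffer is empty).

After op 1 (delete): buffer="bno" (len 3), cursors c1@0 c2@3, authorship ...
After op 2 (insert('u')): buffer="ubnou" (len 5), cursors c1@1 c2@5, authorship 1...2
After op 3 (delete): buffer="bno" (len 3), cursors c1@0 c2@3, authorship ...
After op 4 (move_right): buffer="bno" (len 3), cursors c1@1 c2@3, authorship ...
After op 5 (move_left): buffer="bno" (len 3), cursors c1@0 c2@2, authorship ...
After op 6 (move_right): buffer="bno" (len 3), cursors c1@1 c2@3, authorship ...

Answer: bno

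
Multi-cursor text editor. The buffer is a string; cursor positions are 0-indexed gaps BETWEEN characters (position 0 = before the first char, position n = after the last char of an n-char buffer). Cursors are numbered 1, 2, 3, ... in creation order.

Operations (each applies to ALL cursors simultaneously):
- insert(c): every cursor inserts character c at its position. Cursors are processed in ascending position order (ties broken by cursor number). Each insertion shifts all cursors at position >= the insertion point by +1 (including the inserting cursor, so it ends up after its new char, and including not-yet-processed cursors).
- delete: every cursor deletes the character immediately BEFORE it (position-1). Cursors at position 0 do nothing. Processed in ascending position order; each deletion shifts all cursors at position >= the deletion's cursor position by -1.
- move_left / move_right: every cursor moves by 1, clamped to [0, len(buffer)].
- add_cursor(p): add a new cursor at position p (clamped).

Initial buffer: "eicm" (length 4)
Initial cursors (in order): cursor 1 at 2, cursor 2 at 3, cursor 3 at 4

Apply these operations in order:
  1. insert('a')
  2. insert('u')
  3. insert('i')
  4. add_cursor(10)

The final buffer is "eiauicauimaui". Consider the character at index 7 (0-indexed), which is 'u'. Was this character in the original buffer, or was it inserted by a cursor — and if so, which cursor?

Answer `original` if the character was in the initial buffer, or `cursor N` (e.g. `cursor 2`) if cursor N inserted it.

Answer: cursor 2

Derivation:
After op 1 (insert('a')): buffer="eiacama" (len 7), cursors c1@3 c2@5 c3@7, authorship ..1.2.3
After op 2 (insert('u')): buffer="eiaucaumau" (len 10), cursors c1@4 c2@7 c3@10, authorship ..11.22.33
After op 3 (insert('i')): buffer="eiauicauimaui" (len 13), cursors c1@5 c2@9 c3@13, authorship ..111.222.333
After op 4 (add_cursor(10)): buffer="eiauicauimaui" (len 13), cursors c1@5 c2@9 c4@10 c3@13, authorship ..111.222.333
Authorship (.=original, N=cursor N): . . 1 1 1 . 2 2 2 . 3 3 3
Index 7: author = 2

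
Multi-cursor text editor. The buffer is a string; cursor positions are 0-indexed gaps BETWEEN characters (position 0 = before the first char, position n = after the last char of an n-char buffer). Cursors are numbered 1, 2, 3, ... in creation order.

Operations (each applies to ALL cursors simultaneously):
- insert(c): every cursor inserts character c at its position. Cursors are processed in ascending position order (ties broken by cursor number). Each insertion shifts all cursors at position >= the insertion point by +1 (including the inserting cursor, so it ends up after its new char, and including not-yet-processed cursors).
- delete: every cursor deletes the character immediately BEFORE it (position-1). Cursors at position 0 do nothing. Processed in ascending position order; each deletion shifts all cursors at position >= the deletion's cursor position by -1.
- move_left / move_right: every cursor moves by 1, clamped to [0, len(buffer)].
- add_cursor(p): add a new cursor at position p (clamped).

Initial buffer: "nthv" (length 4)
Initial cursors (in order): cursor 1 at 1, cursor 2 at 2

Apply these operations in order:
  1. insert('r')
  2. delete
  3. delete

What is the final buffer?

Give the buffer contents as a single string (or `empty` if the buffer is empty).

Answer: hv

Derivation:
After op 1 (insert('r')): buffer="nrtrhv" (len 6), cursors c1@2 c2@4, authorship .1.2..
After op 2 (delete): buffer="nthv" (len 4), cursors c1@1 c2@2, authorship ....
After op 3 (delete): buffer="hv" (len 2), cursors c1@0 c2@0, authorship ..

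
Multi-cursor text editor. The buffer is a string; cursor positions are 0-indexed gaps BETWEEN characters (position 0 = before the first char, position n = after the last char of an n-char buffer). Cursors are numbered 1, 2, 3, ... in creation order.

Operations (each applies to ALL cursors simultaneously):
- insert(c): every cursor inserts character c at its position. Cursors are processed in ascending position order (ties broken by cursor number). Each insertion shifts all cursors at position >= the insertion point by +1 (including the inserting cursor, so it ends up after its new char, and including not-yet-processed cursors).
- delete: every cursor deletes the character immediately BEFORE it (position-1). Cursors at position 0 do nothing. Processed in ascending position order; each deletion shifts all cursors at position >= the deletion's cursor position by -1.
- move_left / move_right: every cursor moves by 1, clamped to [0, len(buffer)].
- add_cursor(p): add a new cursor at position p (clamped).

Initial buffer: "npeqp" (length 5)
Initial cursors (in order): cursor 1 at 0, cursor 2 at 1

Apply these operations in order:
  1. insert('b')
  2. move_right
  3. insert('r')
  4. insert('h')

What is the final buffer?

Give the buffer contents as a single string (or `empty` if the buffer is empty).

After op 1 (insert('b')): buffer="bnbpeqp" (len 7), cursors c1@1 c2@3, authorship 1.2....
After op 2 (move_right): buffer="bnbpeqp" (len 7), cursors c1@2 c2@4, authorship 1.2....
After op 3 (insert('r')): buffer="bnrbpreqp" (len 9), cursors c1@3 c2@6, authorship 1.12.2...
After op 4 (insert('h')): buffer="bnrhbprheqp" (len 11), cursors c1@4 c2@8, authorship 1.112.22...

Answer: bnrhbprheqp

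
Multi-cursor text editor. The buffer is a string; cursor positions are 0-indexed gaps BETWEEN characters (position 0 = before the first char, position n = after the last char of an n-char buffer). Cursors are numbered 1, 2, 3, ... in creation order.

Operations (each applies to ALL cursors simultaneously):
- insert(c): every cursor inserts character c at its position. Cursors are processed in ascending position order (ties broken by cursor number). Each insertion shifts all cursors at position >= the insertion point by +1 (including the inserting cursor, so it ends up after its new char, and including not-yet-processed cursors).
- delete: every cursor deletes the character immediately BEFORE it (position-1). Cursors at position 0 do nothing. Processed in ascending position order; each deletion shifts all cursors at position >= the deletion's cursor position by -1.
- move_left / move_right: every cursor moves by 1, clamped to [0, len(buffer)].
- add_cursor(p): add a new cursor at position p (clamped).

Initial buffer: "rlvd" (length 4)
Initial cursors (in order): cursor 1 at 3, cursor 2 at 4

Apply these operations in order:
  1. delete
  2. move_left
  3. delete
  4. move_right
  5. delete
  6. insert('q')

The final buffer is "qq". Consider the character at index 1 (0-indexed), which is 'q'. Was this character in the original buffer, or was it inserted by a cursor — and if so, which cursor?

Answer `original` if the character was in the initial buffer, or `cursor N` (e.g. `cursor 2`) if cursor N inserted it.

After op 1 (delete): buffer="rl" (len 2), cursors c1@2 c2@2, authorship ..
After op 2 (move_left): buffer="rl" (len 2), cursors c1@1 c2@1, authorship ..
After op 3 (delete): buffer="l" (len 1), cursors c1@0 c2@0, authorship .
After op 4 (move_right): buffer="l" (len 1), cursors c1@1 c2@1, authorship .
After op 5 (delete): buffer="" (len 0), cursors c1@0 c2@0, authorship 
After op 6 (insert('q')): buffer="qq" (len 2), cursors c1@2 c2@2, authorship 12
Authorship (.=original, N=cursor N): 1 2
Index 1: author = 2

Answer: cursor 2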